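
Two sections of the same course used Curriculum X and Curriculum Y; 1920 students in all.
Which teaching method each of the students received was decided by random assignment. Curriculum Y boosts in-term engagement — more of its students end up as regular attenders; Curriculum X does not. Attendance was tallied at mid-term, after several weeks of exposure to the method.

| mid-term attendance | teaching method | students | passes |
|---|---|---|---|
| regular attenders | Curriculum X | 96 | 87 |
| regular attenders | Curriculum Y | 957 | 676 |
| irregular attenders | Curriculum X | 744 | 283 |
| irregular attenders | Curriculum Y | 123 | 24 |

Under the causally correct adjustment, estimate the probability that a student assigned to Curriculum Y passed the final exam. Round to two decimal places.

Within every mid-term attendance level Curriculum X has the higher rate, yet pooled Curriculum Y does — Simpson's reversal.
Mid-term attendance here is a post-treatment variable shaped by the teaching method; conditioning on it would introduce bias rather than remove it. The overall comparison is the causal one.
So P(outcome | do(Curriculum Y)) is just the pooled rate for Curriculum Y: 700/1080 = 0.648.

0.65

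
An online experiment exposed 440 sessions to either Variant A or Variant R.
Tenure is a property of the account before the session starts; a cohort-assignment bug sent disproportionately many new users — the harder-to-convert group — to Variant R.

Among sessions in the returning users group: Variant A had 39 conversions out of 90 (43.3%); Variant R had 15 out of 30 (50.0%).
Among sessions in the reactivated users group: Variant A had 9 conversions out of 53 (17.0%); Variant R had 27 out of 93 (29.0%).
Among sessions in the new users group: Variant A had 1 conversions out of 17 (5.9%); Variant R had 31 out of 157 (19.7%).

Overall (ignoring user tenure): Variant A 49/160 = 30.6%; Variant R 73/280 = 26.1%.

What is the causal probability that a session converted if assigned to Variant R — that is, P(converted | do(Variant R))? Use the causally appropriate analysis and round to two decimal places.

0.31

Within every user tenure level Variant R has the higher rate, yet pooled Variant A does — Simpson's reversal.
The imbalance in user tenure arose from how sessions were allocated, not from anything the variant did; and user tenure independently affects the outcome. The pooled gap is confounded — condition on user tenure.
Standardising Variant R to the population user tenure mix: 0.273·15/30 + 0.332·27/93 + 0.395·31/157 = 0.311.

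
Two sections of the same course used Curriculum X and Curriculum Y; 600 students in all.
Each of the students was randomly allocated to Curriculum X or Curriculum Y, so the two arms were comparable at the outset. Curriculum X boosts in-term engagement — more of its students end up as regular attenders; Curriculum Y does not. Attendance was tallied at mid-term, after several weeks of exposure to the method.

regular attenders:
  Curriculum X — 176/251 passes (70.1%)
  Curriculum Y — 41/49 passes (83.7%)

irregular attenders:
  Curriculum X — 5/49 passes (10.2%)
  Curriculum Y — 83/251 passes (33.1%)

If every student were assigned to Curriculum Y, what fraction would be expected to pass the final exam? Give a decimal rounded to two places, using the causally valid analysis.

Curriculum Y is higher inside every mid-term attendance stratum but Curriculum X is higher in aggregate. Whether to stratify depends on how mid-term attendance relates to the teaching method.
Mid-term attendance here is a post-treatment variable shaped by the teaching method; conditioning on it would introduce bias rather than remove it. The overall comparison is the causal one.
So P(outcome | do(Curriculum Y)) is just the pooled rate for Curriculum Y: 124/300 = 0.413.

0.41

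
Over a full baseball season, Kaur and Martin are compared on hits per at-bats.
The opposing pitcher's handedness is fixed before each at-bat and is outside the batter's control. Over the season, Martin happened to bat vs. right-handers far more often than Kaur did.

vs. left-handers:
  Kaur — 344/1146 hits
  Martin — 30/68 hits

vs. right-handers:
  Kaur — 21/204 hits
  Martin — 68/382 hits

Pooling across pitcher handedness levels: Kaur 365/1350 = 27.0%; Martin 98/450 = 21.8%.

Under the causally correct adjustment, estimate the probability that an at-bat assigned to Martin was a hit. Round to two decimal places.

0.36

Within every pitcher handedness level Martin has the higher rate, yet pooled Kaur does — Simpson's reversal.
Pitcher handedness is set before the player has any effect — it is not caused by the player — and it independently drives the outcome. That makes it a confounder, so the causal comparison is within pitcher handedness levels.
Standardising Martin to the population pitcher handedness mix: 0.674·30/68 + 0.326·68/382 = 0.356.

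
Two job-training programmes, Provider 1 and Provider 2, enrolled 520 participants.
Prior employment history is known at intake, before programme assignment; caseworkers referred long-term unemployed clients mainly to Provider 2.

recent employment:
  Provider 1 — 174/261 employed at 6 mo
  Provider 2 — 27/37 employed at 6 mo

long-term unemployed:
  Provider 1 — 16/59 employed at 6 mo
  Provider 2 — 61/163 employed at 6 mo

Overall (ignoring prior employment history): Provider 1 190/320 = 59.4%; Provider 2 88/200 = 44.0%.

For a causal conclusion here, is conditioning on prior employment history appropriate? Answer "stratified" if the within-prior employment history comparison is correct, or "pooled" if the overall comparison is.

stratified

Prior employment history is set before the programme has any effect — it is not caused by the programme — and it independently drives the outcome. That makes it a confounder, so the causal comparison is within prior employment history levels.
Within each level — recent employment: 66.7% vs 73.0%; long-term unemployed: 27.1% vs 37.4% — Provider 2 is higher every time.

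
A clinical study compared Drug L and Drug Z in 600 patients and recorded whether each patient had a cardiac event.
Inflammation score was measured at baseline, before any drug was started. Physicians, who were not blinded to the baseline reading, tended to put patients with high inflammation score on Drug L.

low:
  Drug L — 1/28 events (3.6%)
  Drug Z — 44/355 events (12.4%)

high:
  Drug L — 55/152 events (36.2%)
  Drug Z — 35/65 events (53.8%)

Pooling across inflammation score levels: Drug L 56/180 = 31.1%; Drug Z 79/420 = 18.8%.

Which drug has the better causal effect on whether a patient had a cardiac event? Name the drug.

Drug L

Drug L is lower inside every inflammation score stratum but Drug Z is lower in aggregate. Whether to stratify depends on how inflammation score relates to the drug.
Inflammation score satisfies the back-door criterion: it is not a descendant of the drug, and it blocks the spurious path from drug to outcome. Adjusting for it (i.e., using the within-inflammation score rates) gives the causal effect.
Within each level — low: 3.6% vs 12.4%; high: 36.2% vs 53.8% — Drug L is lower every time.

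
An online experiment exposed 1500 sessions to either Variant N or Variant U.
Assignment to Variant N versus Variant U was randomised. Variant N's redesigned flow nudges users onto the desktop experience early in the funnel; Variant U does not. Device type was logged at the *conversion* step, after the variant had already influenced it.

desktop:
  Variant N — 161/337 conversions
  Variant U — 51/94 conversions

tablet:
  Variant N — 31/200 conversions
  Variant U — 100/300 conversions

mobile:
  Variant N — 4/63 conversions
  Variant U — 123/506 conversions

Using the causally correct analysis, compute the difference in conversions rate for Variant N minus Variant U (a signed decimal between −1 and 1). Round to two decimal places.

Device type lies on the pathway variant → device type → outcome, so adjusting for it blocks the indirect effect. For the total causal effect of variant, use the unadjusted pooled rates.
The causal difference is the pooled difference: 0.327 − 0.304 = +0.022.

+0.02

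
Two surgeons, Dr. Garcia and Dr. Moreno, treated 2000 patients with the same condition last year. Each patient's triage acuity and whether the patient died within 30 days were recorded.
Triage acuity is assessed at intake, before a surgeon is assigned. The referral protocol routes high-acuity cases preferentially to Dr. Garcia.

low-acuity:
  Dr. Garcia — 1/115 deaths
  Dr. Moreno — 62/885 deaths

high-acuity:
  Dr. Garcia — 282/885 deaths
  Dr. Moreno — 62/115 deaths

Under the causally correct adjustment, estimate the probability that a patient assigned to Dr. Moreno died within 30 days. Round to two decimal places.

The stratified and pooled comparisons disagree (Dr. Garcia wins within each triage acuity; Dr. Moreno wins overall), so the answer turns on the causal role of triage acuity.
The imbalance in triage acuity arose from how patients were allocated, not from anything the surgeon did; and triage acuity independently affects the outcome. The pooled gap is confounded — condition on triage acuity.
Standardising Dr. Moreno to the population triage acuity mix: 0.500·62/885 + 0.500·62/115 = 0.305.

0.30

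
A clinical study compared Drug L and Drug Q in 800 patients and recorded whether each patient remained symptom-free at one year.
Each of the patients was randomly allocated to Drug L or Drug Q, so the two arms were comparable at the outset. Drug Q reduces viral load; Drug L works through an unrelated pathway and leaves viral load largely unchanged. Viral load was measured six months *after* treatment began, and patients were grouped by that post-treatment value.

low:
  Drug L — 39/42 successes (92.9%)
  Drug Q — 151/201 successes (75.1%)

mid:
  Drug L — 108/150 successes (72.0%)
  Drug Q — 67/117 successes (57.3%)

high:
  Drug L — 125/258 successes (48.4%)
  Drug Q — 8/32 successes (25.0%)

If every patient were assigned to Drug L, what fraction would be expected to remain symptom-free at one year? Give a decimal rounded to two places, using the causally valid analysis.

Within every viral load level Drug L has the higher rate, yet pooled Drug Q does — Simpson's reversal.
Viral load is recorded after the drug and is itself shifted by it — it sits on the causal path from drug to outcome. Conditioning on a mediator would strip out part of the effect we want; the pooled comparison gives the total causal effect.
So P(outcome | do(Drug L)) is just the pooled rate for Drug L: 272/450 = 0.604.

0.60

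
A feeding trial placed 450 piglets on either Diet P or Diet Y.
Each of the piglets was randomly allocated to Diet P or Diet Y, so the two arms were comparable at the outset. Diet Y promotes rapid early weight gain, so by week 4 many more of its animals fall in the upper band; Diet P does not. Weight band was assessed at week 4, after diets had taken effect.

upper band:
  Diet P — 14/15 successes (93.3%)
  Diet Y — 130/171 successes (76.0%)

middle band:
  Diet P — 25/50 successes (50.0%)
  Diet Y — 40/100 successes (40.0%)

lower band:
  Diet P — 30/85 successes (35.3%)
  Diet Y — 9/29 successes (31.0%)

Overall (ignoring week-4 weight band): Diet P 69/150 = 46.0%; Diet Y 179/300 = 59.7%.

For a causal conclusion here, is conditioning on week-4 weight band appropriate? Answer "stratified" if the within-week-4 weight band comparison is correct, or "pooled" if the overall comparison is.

pooled

The stratified and pooled comparisons disagree (Diet P wins within each week-4 weight band; Diet Y wins overall), so the answer turns on the causal role of week-4 weight band.
Week-4 weight band lies on the pathway diet → week-4 weight band → outcome, so adjusting for it blocks the indirect effect. For the total causal effect of diet, use the unadjusted pooled rates.
Pooled: Diet P 46.0% vs Diet Y 59.7%; Diet Y is higher overall.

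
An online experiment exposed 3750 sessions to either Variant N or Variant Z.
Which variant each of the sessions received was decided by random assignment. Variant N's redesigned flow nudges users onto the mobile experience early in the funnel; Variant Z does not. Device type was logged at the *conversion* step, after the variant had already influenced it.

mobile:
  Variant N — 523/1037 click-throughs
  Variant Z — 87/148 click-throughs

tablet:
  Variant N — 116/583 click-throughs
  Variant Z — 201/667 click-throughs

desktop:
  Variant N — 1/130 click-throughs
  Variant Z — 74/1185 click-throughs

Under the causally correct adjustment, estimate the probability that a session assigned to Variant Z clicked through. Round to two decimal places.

Because the variant influences device type, device type is a post-treatment mediator, not a confounder. Stratifying on it would bias the estimate; the causal effect is the crude pooled difference.
So P(outcome | do(Variant Z)) is just the pooled rate for Variant Z: 362/2000 = 0.181.

0.18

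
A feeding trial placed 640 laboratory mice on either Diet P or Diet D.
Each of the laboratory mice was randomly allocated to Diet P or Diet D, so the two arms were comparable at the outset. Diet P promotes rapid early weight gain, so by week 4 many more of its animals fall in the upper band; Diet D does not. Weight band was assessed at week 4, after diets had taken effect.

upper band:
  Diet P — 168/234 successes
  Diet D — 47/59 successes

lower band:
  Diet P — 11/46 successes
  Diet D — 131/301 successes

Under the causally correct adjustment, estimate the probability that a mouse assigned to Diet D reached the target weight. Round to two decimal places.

Week-4 weight band here is a post-treatment variable shaped by the diet; conditioning on it would introduce bias rather than remove it. The overall comparison is the causal one.
So P(outcome | do(Diet D)) is just the pooled rate for Diet D: 178/360 = 0.494.

0.49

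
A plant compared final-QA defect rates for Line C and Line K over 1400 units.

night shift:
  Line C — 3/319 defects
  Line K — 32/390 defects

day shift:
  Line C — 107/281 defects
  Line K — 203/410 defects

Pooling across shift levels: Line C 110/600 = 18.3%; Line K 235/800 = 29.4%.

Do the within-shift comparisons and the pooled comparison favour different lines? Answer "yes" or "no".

Within each shift level (night shift 0.9% vs 8.2%; day shift 38.1% vs 49.5%), Line C has the lower rate every time. Pooled: 18.3% vs 29.4% — Line C has the lower rate overall. They agree.

no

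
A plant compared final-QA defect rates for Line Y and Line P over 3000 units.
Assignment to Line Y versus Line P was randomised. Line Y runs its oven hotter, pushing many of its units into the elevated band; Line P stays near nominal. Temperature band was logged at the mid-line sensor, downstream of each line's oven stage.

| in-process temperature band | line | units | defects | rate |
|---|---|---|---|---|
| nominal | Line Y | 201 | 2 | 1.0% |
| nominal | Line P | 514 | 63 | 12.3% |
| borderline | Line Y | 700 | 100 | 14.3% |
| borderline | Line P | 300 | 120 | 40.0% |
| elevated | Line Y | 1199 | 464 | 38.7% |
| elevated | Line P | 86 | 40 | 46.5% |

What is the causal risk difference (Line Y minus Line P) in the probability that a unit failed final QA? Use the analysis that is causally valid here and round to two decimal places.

Stratifying would compare lines among units the lines themselves sorted into in-process temperature band groups — a form of selection on an intermediate. The unconditioned pooled rates give the total causal effect.
The causal difference is the pooled difference: 0.270 − 0.248 = +0.022.

+0.02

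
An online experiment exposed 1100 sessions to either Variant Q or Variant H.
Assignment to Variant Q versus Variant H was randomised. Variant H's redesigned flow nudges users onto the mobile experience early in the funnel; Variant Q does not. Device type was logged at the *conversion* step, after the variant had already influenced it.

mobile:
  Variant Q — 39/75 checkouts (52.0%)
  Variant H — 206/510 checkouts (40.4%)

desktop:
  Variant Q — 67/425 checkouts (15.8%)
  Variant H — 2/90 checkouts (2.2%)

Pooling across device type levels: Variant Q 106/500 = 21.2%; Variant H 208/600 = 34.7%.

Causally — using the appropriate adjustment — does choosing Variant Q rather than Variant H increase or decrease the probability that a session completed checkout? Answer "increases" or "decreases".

decreases

Device type lies on the pathway variant → device type → outcome, so adjusting for it blocks the indirect effect. For the total causal effect of variant, use the unadjusted pooled rates.
Pooled: Variant Q 21.2% vs Variant H 34.7%; Variant H is higher overall.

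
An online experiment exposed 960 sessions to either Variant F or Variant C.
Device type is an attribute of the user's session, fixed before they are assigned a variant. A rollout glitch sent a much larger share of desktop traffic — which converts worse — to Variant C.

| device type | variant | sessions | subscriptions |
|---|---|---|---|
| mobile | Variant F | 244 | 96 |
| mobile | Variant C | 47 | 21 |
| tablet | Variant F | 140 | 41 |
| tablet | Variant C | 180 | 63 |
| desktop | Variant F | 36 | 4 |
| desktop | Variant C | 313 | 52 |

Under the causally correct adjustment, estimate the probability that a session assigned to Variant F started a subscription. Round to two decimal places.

0.26

Here device type is a common cause — it drives both which variant a case falls under and the outcome. The crude comparison mixes populations; the stratum-specific rates are the causally relevant ones.
Standardising Variant F to the population device type mix: 0.303·96/244 + 0.333·41/140 + 0.364·4/36 = 0.257.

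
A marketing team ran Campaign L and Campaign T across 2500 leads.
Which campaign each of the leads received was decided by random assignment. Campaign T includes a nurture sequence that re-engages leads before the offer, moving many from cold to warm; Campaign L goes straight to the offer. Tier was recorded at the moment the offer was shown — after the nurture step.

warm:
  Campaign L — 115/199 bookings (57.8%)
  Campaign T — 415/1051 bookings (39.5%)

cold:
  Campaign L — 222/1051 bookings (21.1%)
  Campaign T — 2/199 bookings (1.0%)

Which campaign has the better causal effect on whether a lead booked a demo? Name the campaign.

The distribution of engagement tier is itself part of what the campaign does — it is an intermediate outcome. Holding it fixed would remove that part of the effect; the total effect is the pooled difference.
Pooled: Campaign L 27.0% vs Campaign T 33.4%; Campaign T is higher overall.

Campaign T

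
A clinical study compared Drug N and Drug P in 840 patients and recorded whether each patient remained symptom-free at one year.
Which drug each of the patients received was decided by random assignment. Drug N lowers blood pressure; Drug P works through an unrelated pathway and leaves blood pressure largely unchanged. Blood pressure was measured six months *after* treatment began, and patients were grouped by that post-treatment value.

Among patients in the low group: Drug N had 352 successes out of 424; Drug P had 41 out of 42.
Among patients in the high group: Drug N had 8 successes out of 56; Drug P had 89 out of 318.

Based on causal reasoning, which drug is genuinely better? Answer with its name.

Drug N

Because the drug influences blood pressure, blood pressure is a post-treatment mediator, not a confounder. Stratifying on it would bias the estimate; the causal effect is the crude pooled difference.
Pooled: Drug N 75.0% vs Drug P 36.1%; Drug N is higher overall.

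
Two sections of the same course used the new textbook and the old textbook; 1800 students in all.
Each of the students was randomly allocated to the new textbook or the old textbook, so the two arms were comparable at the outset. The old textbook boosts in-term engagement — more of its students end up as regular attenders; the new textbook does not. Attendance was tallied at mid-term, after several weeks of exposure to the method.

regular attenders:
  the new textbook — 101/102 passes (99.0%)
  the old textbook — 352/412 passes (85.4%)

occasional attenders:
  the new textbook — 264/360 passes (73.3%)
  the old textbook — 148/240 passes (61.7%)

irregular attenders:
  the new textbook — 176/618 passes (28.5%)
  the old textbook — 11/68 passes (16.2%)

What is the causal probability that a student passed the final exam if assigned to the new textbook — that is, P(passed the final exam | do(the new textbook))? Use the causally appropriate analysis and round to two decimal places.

Mid-term attendance is downstream of the teaching method. One should not condition on a consequence of treatment, so the overall rates are the right comparison.
So P(outcome | do(the new textbook)) is just the pooled rate for the new textbook: 541/1080 = 0.501.

0.50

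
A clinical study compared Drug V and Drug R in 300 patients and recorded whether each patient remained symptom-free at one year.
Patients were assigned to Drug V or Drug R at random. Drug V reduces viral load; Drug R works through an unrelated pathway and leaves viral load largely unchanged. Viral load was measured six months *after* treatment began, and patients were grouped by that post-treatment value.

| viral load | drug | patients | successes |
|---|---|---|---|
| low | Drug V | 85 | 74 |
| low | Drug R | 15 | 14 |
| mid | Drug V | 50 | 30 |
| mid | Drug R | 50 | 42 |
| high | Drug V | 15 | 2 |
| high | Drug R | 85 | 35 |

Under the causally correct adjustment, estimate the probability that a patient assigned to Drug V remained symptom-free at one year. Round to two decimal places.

Stratifying would compare drugs among patients the drugs themselves sorted into viral load groups — a form of selection on an intermediate. The unconditioned pooled rates give the total causal effect.
So P(outcome | do(Drug V)) is just the pooled rate for Drug V: 106/150 = 0.707.

0.71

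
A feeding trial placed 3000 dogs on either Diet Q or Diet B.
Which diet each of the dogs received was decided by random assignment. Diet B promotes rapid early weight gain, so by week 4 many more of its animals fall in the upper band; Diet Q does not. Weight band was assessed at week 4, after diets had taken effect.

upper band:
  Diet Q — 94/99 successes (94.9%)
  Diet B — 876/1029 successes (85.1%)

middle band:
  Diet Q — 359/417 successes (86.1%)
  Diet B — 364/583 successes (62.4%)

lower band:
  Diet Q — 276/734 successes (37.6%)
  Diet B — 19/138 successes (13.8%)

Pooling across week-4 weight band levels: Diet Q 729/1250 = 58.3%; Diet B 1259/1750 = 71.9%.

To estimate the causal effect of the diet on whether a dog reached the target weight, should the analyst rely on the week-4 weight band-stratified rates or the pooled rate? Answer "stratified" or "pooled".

pooled

Stratifying would compare diets among dogs the diets themselves sorted into week-4 weight band groups — a form of selection on an intermediate. The unconditioned pooled rates give the total causal effect.
Pooled: Diet Q 58.3% vs Diet B 71.9%; Diet B is higher overall.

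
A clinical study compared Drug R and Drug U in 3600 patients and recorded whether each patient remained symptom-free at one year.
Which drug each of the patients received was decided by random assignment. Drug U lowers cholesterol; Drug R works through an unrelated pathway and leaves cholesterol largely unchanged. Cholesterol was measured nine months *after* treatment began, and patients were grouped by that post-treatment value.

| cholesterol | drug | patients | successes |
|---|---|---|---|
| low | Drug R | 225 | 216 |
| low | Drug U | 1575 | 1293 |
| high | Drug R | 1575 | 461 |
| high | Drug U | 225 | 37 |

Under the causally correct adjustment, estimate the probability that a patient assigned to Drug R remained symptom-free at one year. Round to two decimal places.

The distribution of cholesterol is itself part of what the drug does — it is an intermediate outcome. Holding it fixed would remove that part of the effect; the total effect is the pooled difference.
So P(outcome | do(Drug R)) is just the pooled rate for Drug R: 677/1800 = 0.376.

0.38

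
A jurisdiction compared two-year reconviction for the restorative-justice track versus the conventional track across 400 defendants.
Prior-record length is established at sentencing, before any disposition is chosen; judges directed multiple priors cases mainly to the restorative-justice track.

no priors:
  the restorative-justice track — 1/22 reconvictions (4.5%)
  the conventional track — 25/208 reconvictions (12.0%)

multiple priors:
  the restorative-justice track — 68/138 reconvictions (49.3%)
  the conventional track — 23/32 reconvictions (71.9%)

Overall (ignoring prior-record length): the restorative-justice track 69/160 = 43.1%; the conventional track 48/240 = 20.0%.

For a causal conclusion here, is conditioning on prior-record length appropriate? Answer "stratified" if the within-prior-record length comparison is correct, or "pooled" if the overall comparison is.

The prior-record length-specific comparison favours the restorative-justice track throughout, but the pooled figures favour the conventional track. The question is whether to condition on prior-record length.
Here prior-record length is a common cause — it drives both which disposition a case falls under and the outcome. The crude comparison mixes populations; the stratum-specific rates are the causally relevant ones.
Within each level — no priors: 4.5% vs 12.0%; multiple priors: 49.3% vs 71.9% — the restorative-justice track is lower every time.

stratified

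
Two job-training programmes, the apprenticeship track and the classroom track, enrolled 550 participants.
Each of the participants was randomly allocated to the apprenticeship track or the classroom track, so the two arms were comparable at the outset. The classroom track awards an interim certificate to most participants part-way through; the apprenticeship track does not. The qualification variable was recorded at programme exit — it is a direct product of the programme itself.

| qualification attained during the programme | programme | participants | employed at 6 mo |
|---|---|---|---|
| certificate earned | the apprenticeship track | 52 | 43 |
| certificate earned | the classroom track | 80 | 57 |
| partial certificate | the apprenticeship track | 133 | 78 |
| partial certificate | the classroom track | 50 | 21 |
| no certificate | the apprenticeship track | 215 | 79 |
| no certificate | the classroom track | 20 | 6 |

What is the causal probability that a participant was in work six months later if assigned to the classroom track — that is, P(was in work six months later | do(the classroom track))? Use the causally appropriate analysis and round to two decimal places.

0.56

Stratifying would compare programmes among participants the programmes themselves sorted into qualification attained during the programme groups — a form of selection on an intermediate. The unconditioned pooled rates give the total causal effect.
So P(outcome | do(the classroom track)) is just the pooled rate for the classroom track: 84/150 = 0.560.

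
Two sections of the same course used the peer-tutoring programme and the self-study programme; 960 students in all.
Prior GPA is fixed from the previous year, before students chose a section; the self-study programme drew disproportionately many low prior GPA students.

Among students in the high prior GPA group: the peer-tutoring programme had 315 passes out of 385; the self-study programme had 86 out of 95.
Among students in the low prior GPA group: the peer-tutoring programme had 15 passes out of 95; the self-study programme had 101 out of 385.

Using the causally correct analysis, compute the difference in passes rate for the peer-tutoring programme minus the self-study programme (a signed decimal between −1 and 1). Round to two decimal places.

-0.10

Here prior GPA band is a common cause — it drives both which teaching method a case falls under and the outcome. The crude comparison mixes populations; the stratum-specific rates are the causally relevant ones.
Adjusting over the population distribution of prior GPA band: 0.500·(0.818−0.905) + 0.500·(0.158−0.262) = -0.096.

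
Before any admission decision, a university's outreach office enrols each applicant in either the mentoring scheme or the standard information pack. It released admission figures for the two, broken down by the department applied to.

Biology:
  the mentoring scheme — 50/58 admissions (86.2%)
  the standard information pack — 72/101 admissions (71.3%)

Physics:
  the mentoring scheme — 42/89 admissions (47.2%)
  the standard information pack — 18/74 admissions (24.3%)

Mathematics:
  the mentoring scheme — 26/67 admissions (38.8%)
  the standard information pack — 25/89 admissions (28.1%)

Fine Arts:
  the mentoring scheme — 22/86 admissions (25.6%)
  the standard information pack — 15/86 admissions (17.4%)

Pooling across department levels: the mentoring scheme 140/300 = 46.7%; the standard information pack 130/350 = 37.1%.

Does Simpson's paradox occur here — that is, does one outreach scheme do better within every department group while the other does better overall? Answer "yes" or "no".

no

Within each department level (Biology 86.2% vs 71.3%; Physics 47.2% vs 24.3%; Mathematics 38.8% vs 28.1%; Fine Arts 25.6% vs 17.4%), the mentoring scheme has the higher rate every time. Pooled: 46.7% vs 37.1% — the mentoring scheme has the higher rate overall. They agree.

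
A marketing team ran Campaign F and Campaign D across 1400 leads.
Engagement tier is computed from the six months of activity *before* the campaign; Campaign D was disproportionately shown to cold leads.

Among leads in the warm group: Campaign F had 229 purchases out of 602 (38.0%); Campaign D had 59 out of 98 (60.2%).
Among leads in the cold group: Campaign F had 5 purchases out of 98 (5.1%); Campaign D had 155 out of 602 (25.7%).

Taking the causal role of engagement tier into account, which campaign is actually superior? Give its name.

Campaign D

Here engagement tier is a common cause — it drives both which campaign a case falls under and the outcome. The crude comparison mixes populations; the stratum-specific rates are the causally relevant ones.
Within each level — warm: 38.0% vs 60.2%; cold: 5.1% vs 25.7% — Campaign D is higher every time.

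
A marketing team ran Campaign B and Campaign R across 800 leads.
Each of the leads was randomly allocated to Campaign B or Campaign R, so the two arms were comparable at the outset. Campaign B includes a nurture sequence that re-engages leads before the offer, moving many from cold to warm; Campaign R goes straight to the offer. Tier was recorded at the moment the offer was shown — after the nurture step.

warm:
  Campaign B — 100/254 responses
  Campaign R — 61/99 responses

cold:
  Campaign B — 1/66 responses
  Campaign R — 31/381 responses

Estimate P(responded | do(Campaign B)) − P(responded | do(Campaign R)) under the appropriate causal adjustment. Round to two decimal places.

Stratifying would compare campaigns among leads the campaigns themselves sorted into engagement tier groups — a form of selection on an intermediate. The unconditioned pooled rates give the total causal effect.
The causal difference is the pooled difference: 0.316 − 0.192 = +0.124.

+0.12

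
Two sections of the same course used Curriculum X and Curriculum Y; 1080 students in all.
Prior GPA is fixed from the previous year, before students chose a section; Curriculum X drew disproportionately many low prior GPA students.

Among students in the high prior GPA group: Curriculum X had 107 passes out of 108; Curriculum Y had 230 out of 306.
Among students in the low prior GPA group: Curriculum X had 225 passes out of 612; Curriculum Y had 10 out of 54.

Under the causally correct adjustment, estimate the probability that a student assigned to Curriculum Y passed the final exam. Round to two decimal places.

0.40

The prior GPA band-specific comparison favours Curriculum X throughout, but the pooled figures favour Curriculum Y. The question is whether to condition on prior GPA band.
Nothing the teaching method does changes prior GPA band; the imbalance is an allocation artefact. With prior GPA band also predicting the outcome, the pooled figure is confounded, and the within-stratum comparison is the causal one.
Standardising Curriculum Y to the population prior GPA band mix: 0.383·230/306 + 0.617·10/54 = 0.402.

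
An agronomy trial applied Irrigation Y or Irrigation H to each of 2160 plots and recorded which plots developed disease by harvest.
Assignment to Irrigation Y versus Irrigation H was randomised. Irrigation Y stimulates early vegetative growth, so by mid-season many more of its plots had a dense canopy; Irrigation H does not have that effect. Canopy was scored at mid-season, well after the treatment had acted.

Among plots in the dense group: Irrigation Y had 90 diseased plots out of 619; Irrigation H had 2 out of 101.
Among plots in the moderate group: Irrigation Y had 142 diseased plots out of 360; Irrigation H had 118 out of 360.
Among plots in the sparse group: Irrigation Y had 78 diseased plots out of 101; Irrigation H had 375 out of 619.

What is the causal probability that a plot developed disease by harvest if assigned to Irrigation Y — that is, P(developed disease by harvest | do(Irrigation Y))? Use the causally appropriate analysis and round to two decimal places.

Within every mid-season canopy level Irrigation H has the lower rate, yet pooled Irrigation Y does — Simpson's reversal.
Stratifying would compare irrigations among plots the irrigations themselves sorted into mid-season canopy groups — a form of selection on an intermediate. The unconditioned pooled rates give the total causal effect.
So P(outcome | do(Irrigation Y)) is just the pooled rate for Irrigation Y: 310/1080 = 0.287.

0.29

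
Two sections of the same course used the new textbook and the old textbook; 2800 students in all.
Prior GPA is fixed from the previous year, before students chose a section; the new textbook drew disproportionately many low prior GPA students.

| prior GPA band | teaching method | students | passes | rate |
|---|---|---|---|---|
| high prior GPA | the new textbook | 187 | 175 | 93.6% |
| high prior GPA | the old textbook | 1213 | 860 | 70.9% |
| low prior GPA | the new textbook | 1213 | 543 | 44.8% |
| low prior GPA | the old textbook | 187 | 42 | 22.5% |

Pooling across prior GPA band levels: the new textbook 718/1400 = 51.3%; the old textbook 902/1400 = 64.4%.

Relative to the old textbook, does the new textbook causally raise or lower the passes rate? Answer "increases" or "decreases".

Within every prior GPA band level the new textbook has the higher rate, yet pooled the old textbook does — Simpson's reversal.
Nothing the teaching method does changes prior GPA band; the imbalance is an allocation artefact. With prior GPA band also predicting the outcome, the pooled figure is confounded, and the within-stratum comparison is the causal one.
Within each level — high prior GPA: 93.6% vs 70.9%; low prior GPA: 44.8% vs 22.5% — the new textbook is higher every time.

increases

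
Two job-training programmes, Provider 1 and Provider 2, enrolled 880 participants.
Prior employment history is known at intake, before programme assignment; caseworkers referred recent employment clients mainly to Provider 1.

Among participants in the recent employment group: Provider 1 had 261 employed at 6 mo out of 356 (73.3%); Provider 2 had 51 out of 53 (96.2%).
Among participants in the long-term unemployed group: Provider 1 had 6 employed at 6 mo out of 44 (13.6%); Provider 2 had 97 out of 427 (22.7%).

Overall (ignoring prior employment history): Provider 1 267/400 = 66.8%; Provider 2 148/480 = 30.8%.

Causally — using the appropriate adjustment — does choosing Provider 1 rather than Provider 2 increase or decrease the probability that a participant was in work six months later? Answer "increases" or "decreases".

decreases

The stratified and pooled comparisons disagree (Provider 2 wins within each prior employment history; Provider 1 wins overall), so the answer turns on the causal role of prior employment history.
Prior employment history is set before the programme has any effect — it is not caused by the programme — and it independently drives the outcome. That makes it a confounder, so the causal comparison is within prior employment history levels.
Within each level — recent employment: 73.3% vs 96.2%; long-term unemployed: 13.6% vs 22.7% — Provider 2 is higher every time.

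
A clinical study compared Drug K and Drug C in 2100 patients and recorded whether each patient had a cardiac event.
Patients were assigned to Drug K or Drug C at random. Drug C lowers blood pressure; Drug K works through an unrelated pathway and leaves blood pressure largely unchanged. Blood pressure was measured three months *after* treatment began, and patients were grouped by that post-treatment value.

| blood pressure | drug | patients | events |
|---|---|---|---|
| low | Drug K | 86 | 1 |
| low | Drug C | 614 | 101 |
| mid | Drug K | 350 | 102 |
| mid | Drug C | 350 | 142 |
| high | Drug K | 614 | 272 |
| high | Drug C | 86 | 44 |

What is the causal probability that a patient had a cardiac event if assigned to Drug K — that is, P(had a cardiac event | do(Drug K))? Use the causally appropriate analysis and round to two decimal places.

0.36

Stratifying would compare drugs among patients the drugs themselves sorted into blood pressure groups — a form of selection on an intermediate. The unconditioned pooled rates give the total causal effect.
So P(outcome | do(Drug K)) is just the pooled rate for Drug K: 375/1050 = 0.357.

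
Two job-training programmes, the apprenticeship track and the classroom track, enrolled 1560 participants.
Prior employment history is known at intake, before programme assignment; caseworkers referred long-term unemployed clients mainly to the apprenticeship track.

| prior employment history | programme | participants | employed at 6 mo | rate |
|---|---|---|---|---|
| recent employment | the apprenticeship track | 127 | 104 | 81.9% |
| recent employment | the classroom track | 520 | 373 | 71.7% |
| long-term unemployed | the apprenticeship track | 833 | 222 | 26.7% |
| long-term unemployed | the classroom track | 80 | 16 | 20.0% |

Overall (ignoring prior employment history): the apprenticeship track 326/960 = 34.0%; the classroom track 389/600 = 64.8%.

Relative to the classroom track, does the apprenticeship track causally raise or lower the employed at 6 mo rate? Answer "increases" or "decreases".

increases

Within every prior employment history level the apprenticeship track has the higher rate, yet pooled the classroom track does — Simpson's reversal.
Prior employment history is set before the programme has any effect — it is not caused by the programme — and it independently drives the outcome. That makes it a confounder, so the causal comparison is within prior employment history levels.
Within each level — recent employment: 81.9% vs 71.7%; long-term unemployed: 26.7% vs 20.0% — the apprenticeship track is higher every time.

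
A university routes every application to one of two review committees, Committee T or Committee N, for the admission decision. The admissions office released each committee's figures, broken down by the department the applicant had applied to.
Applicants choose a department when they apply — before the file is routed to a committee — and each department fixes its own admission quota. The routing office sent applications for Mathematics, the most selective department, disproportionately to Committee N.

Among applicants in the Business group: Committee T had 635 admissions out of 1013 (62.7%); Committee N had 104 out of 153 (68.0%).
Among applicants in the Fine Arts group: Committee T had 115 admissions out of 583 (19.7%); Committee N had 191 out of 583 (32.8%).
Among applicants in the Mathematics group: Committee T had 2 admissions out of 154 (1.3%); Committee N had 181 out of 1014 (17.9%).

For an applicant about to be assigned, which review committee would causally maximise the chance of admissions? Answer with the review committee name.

Committee N is higher inside every department stratum but Committee T is higher in aggregate. Whether to stratify depends on how department relates to the review committee.
The imbalance in department arose from how applicants were allocated, not from anything the review committee did; and department independently affects the outcome. The pooled gap is confounded — condition on department.
Within each level — Business: 62.7% vs 68.0%; Fine Arts: 19.7% vs 32.8%; Mathematics: 1.3% vs 17.9% — Committee N is higher every time.

Committee N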